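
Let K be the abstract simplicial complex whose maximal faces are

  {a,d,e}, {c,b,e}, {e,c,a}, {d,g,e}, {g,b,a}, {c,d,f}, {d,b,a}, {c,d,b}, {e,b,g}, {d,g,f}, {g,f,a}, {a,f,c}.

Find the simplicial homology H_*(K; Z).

H_0 ≅ Z,  H_1 ≅ Z/2,  H_2 = 0.

Take the total order a < b < c < d < e < f < g on the vertex set. Then K (dimension 2) consists of the simplices:

  0-simplices (7): a, b, c, d, e, f, g
  1-simplices (18): ab, ac, ad, ae, af, ag, bc, bd, be, bg, cd, ce, cf, de, df, dg, eg, fg
  2-simplices (12): abd, abg, ace, acf, ade, afg, bcd, bce, beg, cdf, deg, dfg

so the chain groups are C_0 ≅ Z^7, C_1 ≅ Z^18, C_2 ≅ Z^12.

Boundary ∂_1: C_1 → C_0 sends each edge [p,q] (with p < q) to q − p. For instance
  ∂fg = g − f.
The 7×18 boundary matrix has rank 6 and Smith normal form diag(1,1,1,1,1,1).

∂_2: C_2 → C_1 acts by ∂[p,q,r] = [q,r] − [p,r] + [p,q]. For instance
  ∂dfg = fg − dg + df,
  ∂beg = eg − bg + be.
The resulting 18×12 matrix has rank 12, and its Smith normal form has invariant factors (1,1,1,1,1,1,1,1,1,1,1,2).

From H_k ≅ ker(∂_k) / im(∂_{k+1}) we obtain:

  H_0: rank C_0 − rank ∂_1 = 7 − 6 = 1, and the invariant factors of ∂_1 are all 1, so H_0 = Z.
  H_1: rank ker ∂_1 − rank ∂_2 = (18 − 6) − 12 = 0, and ∂_2 has invariant factor 2 > 1, so H_1 = Z/2.
  H_2: rank ker ∂_2 − rank ∂_3 = (12 − 12) − 0 = 0, and there is no ∂_3, so H_2 = 0.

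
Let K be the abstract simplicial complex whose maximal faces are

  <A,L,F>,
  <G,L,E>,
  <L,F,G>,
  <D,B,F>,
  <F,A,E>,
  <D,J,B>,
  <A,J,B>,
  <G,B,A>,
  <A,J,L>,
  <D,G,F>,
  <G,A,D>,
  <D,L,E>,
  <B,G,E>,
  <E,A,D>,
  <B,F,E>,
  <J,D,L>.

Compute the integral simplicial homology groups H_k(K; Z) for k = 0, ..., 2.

Take the total order A < B < D < E < F < G < J < L on the vertex set. Then K (dimension 2) consists of the simplices:

  0-simplices (8): A, B, D, E, F, G, J, L
  1-simplices (24): AB, AD, AE, AF, AG, AJ, AL, BD, BE, BF, BG, BJ, DE, DF, DG, DJ, DL, EF, EG, EL, FG, FL, GL, JL
  2-simplices (16): ABG, ABJ, ADE, ADG, AEF, AFL, AJL, BDF, BDJ, BEF, BEG, DEL, DFG, DJL, EGL, FGL

giving chain groups C_0 ≅ Z^8, C_1 ≅ Z^24, C_2 ≅ Z^16.

∂_1: C_1 → C_0 is given by ∂[p,q] = [q] − [p]. For instance
  ∂AE = E − A.
The resulting 8×24 matrix has rank 7, and its Smith normal form has invariant factors (1,1,1,1,1,1,1).

Boundary ∂_2: C_2 → C_1 sends each 2-simplex [p,q,r] to [q,r] − [p,r] + [p,q]. For instance
  ∂BDF = DF − BF + BD,
  ∂AJL = JL − AL + AJ.
This gives a 24×16 integer matrix of rank 15; reducing to Smith normal form yields diagonal entries (1,1,1,1,1,1,1,1,1,1,1,1,1,1,1).

Now H_k = ker ∂_k / im ∂_{k+1}, so:

  H_0: rank C_0 − rank ∂_1 = 8 − 7 = 1, and the invariant factors of ∂_1 are all 1, so H_0 ≅ Z.
  H_1: rank ker ∂_1 − rank ∂_2 = (24 − 7) − 15 = 2, and the invariant factors of ∂_2 are all 1, so H_1 ≅ Z^2.
  H_2: rank ker ∂_2 − rank ∂_3 = (16 − 15) − 0 = 1, and there is no ∂_3, so H_2 ≅ Z.

As a check, the Euler characteristic is 8 − 24 + 16 = 0, which agrees with 1 − 2 + 1 = 0.
(K is a triangulation of the torus T^2.)

H_0 = Z,  H_1 = Z^2,  H_2 = Z.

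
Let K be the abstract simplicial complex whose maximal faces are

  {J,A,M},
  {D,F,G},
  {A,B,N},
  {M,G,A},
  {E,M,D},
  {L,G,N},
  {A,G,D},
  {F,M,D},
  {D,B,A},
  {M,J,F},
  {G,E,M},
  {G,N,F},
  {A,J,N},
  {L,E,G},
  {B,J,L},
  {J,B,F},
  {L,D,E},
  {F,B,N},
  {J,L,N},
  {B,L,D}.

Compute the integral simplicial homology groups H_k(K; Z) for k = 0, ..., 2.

Order the vertices as A < B < D < E < F < G < J < L < M < N. Listing each simplex with vertices in this order, K has dimension 2 with simplices:

  0-simplices (10): A, B, D, E, F, G, J, L, M, N
  1-simplices (30): AB, AD, AG, AJ, AM, AN, BD, BF, BJ, BL, BN, DE, DF, DG, DL, DM, EG, EL, EM, FG, FJ, FM, FN, GL, GM, GN, JL, JM, JN, LN
  2-simplices (20): ABD, ABN, ADG, AGM, AJM, AJN, BDL, BFJ, BFN, BJL, DEL, DEM, DFG, DFM, EGL, EGM, FGN, FJM, GLN, JLN

Hence C_0 ≅ Z^10, C_1 ≅ Z^30, C_2 ≅ Z^20.

∂_1: C_1 → C_0 maps an edge to its endpoints' difference, ∂[p,q] = q − p.
This gives a 10×30 integer matrix of rank 9; reducing to Smith normal form yields diagonal entries (1,1,1,1,1,1,1,1,1).

The boundary map ∂_2: C_2 → C_1 maps a triangle to the signed sum of its edges. For instance
  ∂AJN = JN − AN + AJ,
  ∂DFG = FG − DG + DF.
The resulting 30×20 matrix has rank 20, and its Smith normal form has invariant factors (1,1,1,1,1,1,1,1,1,1,1,1,1,1,1,1,1,1,1,2).

From H_k ≅ ker(∂_k) / im(∂_{k+1}) we obtain:

  H_0: rank C_0 − rank ∂_1 = 10 − 9 = 1, and the invariant factors of ∂_1 are all 1, so H_0 = Z.
  H_1: rank ker ∂_1 − rank ∂_2 = (30 − 9) − 20 = 1, and ∂_2 has invariant factor 2 > 1, so H_1 = Z ⊕ Z/2.
  H_2: rank ker ∂_2 − rank ∂_3 = (20 − 20) − 0 = 0, and there is no ∂_3, so H_2 = 0.

As a check, the Euler characteristic is 10 − 30 + 20 = 0, which agrees with 1 − 1 + 0 = 0.
(K is a triangulation of the Klein bottle.)

H_0 ≅ Z,  H_1 ≅ Z ⊕ Z/2,  H_2 = 0.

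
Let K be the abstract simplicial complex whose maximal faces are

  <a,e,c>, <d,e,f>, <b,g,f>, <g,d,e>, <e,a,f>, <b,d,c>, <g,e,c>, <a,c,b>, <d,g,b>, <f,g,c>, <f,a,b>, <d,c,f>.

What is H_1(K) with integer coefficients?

Order the vertices as a < b < c < d < e < f < g. Listing each simplex with vertices in this order, K has dimension 2 with simplices:

  0-simplices (7): a, b, c, d, e, f, g
  1-simplices (18): ab, ac, ae, af, bc, bd, bf, bg, cd, ce, cf, cg, de, df, dg, ef, eg, fg
  2-simplices (12): abc, abf, ace, aef, bcd, bdg, bfg, cdf, ceg, cfg, def, deg

giving chain groups C_0 ≅ Z^7, C_1 ≅ Z^18, C_2 ≅ Z^12.

∂_1: C_1 → C_0 sends each edge [p,q] (with p < q) to q − p. For instance
  ∂ac = c − a.
This gives a 7×18 integer matrix of rank 6; reducing to Smith normal form yields diagonal entries (1,1,1,1,1,1).

∂_2: C_2 → C_1 acts by ∂[p,q,r] = [q,r] − [p,r] + [p,q]. For instance
  ∂bcd = cd − bd + bc,
  ∂abf = bf − af + ab.
As a 18×12 matrix over Z this has rank 12, with invariant factors (1,1,1,1,1,1,1,1,1,1,1,2).

Now H_k = ker ∂_k / im ∂_{k+1}, so:

  H_1: rank ker ∂_1 − rank ∂_2 = (18 − 6) − 12 = 0, and ∂_2 has invariant factor 2 > 1, so H_1 ≅ Z/2.

H_1 = Z/2.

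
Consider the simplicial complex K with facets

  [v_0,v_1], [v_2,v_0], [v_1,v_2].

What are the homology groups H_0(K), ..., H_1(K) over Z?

H_0 = Z,  H_1 = Z.

We work with the vertex ordering v_0 < v_1 < v_2. The simplices of K, each written with vertices in increasing order, are:

  0-simplices (3): [v_0], [v_1], [v_2]
  1-simplices (3): [v_0,v_1], [v_0,v_2], [v_1,v_2]

giving chain groups C_0 ≅ Z^3, C_1 ≅ Z^3.

Boundary ∂_1: C_1 → C_0 is given by ∂[p,q] = [q] − [p].
The 3×3 boundary matrix has rank 2 and Smith normal form diag(1,1).

Now H_k = ker ∂_k / im ∂_{k+1}, so:

  H_0: rank C_0 − rank ∂_1 = 3 − 2 = 1, and the invariant factors of ∂_1 are all 1, so H_0 = Z.
  H_1: rank ker ∂_1 − rank ∂_2 = (3 − 2) − 0 = 1, and there is no ∂_2, so H_1 = Z.

As a check, the Euler characteristic is 3 − 3 = 0, which agrees with 1 − 1 = 0.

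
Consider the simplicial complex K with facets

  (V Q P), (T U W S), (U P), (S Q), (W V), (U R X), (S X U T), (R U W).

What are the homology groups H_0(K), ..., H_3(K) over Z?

K has 9 vertices, 18 edges, 10 triangles, 2 3-simplices.
rank ∂_0 = 0, rank ∂_1 = 8 ⇒ b_0 = 9 − 0 − 8 = 1; all invariant factors of ∂_1 are 1 so no torsion. So H_0 = Z.
rank ∂_1 = 8, rank ∂_2 = 8 ⇒ b_1 = 18 − 8 − 8 = 2; all invariant factors of ∂_2 are 1 so no torsion. So H_1 = Z^2.
rank ∂_2 = 8, rank ∂_3 = 2 ⇒ b_2 = 10 − 8 − 2 = 0; all invariant factors of ∂_3 are 1 so no torsion. So H_2 = 0.
rank ∂_3 = 2, rank ∂_4 = 0 ⇒ b_3 = 2 − 2 − 0 = 0. So H_3 = 0.

H_0 = Z,  H_1 = Z^2,  H_2 = 0,  H_3 = 0.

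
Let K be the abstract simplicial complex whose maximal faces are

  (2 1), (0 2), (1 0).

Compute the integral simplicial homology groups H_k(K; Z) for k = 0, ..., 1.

K has 3 vertices, 3 edges.
rank ∂_0 = 0, rank ∂_1 = 2 ⇒ b_0 = 3 − 0 − 2 = 1; all invariant factors of ∂_1 are 1 so no torsion. So H_0 = Z.
rank ∂_1 = 2, rank ∂_2 = 0 ⇒ b_1 = 3 − 2 − 0 = 1. So H_1 = Z.

H_0 = Z,  H_1 = Z.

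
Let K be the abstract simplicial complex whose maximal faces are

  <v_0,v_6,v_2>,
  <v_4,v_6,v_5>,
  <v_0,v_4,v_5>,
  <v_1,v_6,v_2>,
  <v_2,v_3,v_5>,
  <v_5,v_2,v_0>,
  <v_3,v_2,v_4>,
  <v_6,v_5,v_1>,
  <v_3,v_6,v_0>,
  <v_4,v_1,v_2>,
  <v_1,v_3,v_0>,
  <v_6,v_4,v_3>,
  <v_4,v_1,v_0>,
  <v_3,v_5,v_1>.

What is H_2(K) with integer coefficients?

H_2 = Z.

Order the vertices as v_0 < v_1 < v_2 < v_3 < v_4 < v_5 < v_6. Listing each simplex with vertices in this order, K has dimension 2 with simplices:

  0-simplices (7): [v_0], [v_1], [v_2], [v_3], [v_4], [v_5], [v_6]
  1-simplices (21): (21 of them)
  2-simplices (14): (14 of them)

Hence C_0 ≅ Z^7, C_1 ≅ Z^21, C_2 ≅ Z^14.

The boundary map ∂_1: C_1 → C_0 sends each edge [p,q] (with p < q) to q − p. For instance
  ∂[v_0,v_4] = [v_4] − [v_0].
As a 7×21 matrix over Z this has rank 6, with invariant factors (1,1,1,1,1,1).

Boundary ∂_2: C_2 → C_1 sends each 2-simplex [p,q,r] to [q,r] − [p,r] + [p,q]. For instance
  ∂[v_4,v_5,v_6] = [v_5,v_6] − [v_4,v_6] + [v_4,v_5],
  ∂[v_0,v_1,v_3] = [v_1,v_3] − [v_0,v_3] + [v_0,v_1].
This gives a 21×14 integer matrix of rank 13; reducing to Smith normal form yields diagonal entries (1,1,1,1,1,1,1,1,1,1,1,1,1).

Computing H_k = (kernel of ∂_k) / (image of ∂_{k+1}):

  H_2: rank ker ∂_2 − rank ∂_3 = (14 − 13) − 0 = 1, and there is no ∂_3, so H_2 = Z.

(K is a triangulation of the torus T^2.)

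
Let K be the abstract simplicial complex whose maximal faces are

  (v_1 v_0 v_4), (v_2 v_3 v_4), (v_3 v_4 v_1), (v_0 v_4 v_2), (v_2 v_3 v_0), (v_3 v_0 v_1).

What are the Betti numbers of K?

b_0 = 1, b_1 = 0, b_2 = 1.

Order the vertices as v_0 < v_1 < v_2 < v_3 < v_4. Listing each simplex with vertices in this order, K has dimension 2 with simplices:

  0-simplices (5): [v_0], [v_1], [v_2], [v_3], [v_4]
  1-simplices (9): [v_0,v_1], [v_0,v_2], [v_0,v_3], [v_0,v_4], [v_1,v_3], [v_1,v_4], [v_2,v_3], [v_2,v_4], [v_3,v_4]
  2-simplices (6): [v_0,v_1,v_3], [v_0,v_1,v_4], [v_0,v_2,v_3], [v_0,v_2,v_4], [v_1,v_3,v_4], [v_2,v_3,v_4]

Hence C_0 ≅ Z^5, C_1 ≅ Z^9, C_2 ≅ Z^6.

∂_1: C_1 → C_0 sends each edge [p,q] (with p < q) to q − p.
The resulting 5×9 matrix has rank 4, and its Smith normal form has invariant factors (1,1,1,1).

∂_2: C_2 → C_1 acts by ∂[p,q,r] = [q,r] − [p,r] + [p,q]. For instance
  ∂[v_0,v_2,v_3] = [v_2,v_3] − [v_0,v_3] + [v_0,v_2],
  ∂[v_0,v_2,v_4] = [v_2,v_4] − [v_0,v_4] + [v_0,v_2].
The 9×6 boundary matrix has rank 5 and Smith normal form diag(1,1,1,1,1).

Now H_k = ker ∂_k / im ∂_{k+1}, so:

  H_0: rank C_0 − rank ∂_1 = 5 − 4 = 1, and the invariant factors of ∂_1 are all 1, so H_0 = Z.
  H_1: rank ker ∂_1 − rank ∂_2 = (9 − 4) − 5 = 0, and the invariant factors of ∂_2 are all 1, so H_1 = 0.
  H_2: rank ker ∂_2 − rank ∂_3 = (6 − 5) − 0 = 1, and there is no ∂_3, so H_2 = Z.

(K is a triangulation of the 2-sphere S^2.)

Hence the Betti numbers are b_0 = 1, b_1 = 0, b_2 = 1.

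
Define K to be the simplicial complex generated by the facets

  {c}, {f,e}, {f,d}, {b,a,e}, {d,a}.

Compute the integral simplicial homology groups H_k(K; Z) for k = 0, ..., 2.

Fix the vertex order a < b < c < d < e < f and write every simplex with vertices in increasing order. Then dim K = 2 and the simplices of K are:

  0-simplices (6): a, b, c, d, e, f
  1-simplices (6): ab, ad, ae, be, df, ef
  2-simplices (1): abe

so the chain groups are C_0 ≅ Z^6, C_1 ≅ Z^6, C_2 ≅ Z^1.

Boundary ∂_1: C_1 → C_0 is given by ∂[p,q] = [q] − [p].
As a 6×6 matrix over Z this has rank 4, with invariant factors (1,1,1,1).

The boundary map ∂_2: C_2 → C_1 sends each 2-simplex [p,q,r] to [q,r] − [p,r] + [p,q]. For instance
  ∂abe = be − ae + ab.
This gives a 6×1 integer matrix of rank 1; reducing to Smith normal form yields diagonal entries (1).

Computing H_k = (kernel of ∂_k) / (image of ∂_{k+1}):

  H_0: rank C_0 − rank ∂_1 = 6 − 4 = 2, and the invariant factors of ∂_1 are all 1, so H_0 = Z^2.
  H_1: rank ker ∂_1 − rank ∂_2 = (6 − 4) − 1 = 1, and the invariant factors of ∂_2 are all 1, so H_1 = Z.
  H_2: rank ker ∂_2 − rank ∂_3 = (1 − 1) − 0 = 0, and there is no ∂_3, so H_2 = 0.

As a check, the Euler characteristic is 6 − 6 + 1 = 1, which agrees with 2 − 1 + 0 = 1.

H_0 ≅ Z^2,  H_1 ≅ Z,  H_2 = 0.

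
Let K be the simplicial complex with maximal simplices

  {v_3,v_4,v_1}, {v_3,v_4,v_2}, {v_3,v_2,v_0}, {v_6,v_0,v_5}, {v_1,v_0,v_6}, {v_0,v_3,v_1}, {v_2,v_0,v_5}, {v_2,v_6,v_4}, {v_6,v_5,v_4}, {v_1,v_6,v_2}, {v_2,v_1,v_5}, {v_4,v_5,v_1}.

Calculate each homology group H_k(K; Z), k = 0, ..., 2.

K has 7 vertices, 18 edges, 12 triangles.
rank ∂_0 = 0, rank ∂_1 = 6 ⇒ b_0 = 7 − 0 − 6 = 1; all invariant factors of ∂_1 are 1 so no torsion. So H_0 = Z.
rank ∂_1 = 6, rank ∂_2 = 12 ⇒ b_1 = 18 − 6 − 12 = 0; ∂_2 has invariant factor(s) [2] giving torsion. So H_1 = Z/2Z.
rank ∂_2 = 12, rank ∂_3 = 0 ⇒ b_2 = 12 − 12 − 0 = 0. So H_2 = 0.

H_0 = Z,  H_1 = Z/2Z,  H_2 = 0.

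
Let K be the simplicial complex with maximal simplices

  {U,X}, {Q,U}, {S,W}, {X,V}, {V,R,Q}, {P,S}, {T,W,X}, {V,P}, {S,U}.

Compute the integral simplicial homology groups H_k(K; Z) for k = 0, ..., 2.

H_0 = Z,  H_1 = Z^3,  H_2 = 0.

Take the total order P < Q < R < S < T < U < V < W < X on the vertex set. Then K (dimension 2) consists of the simplices:

  0-simplices (9): P, Q, R, S, T, U, V, W, X
  1-simplices (13): PS, PV, QR, QU, QV, RV, SU, SW, TW, TX, UX, VX, WX
  2-simplices (2): QRV, TWX

giving chain groups C_0 ≅ Z^9, C_1 ≅ Z^13, C_2 ≅ Z^2.

The boundary map ∂_1: C_1 → C_0 is given by ∂[p,q] = [q] − [p]. For instance
  ∂QV = V − Q.
As a 9×13 matrix over Z this has rank 8, with invariant factors (1,1,1,1,1,1,1,1).

The boundary map ∂_2: C_2 → C_1 acts by ∂[p,q,r] = [q,r] − [p,r] + [p,q]. For instance
  ∂TWX = WX − TX + TW,
  ∂QRV = RV − QV + QR.
The 13×2 boundary matrix has rank 2 and Smith normal form diag(1,1).

Now H_k = ker ∂_k / im ∂_{k+1}, so:

  H_0: rank C_0 − rank ∂_1 = 9 − 8 = 1, and the invariant factors of ∂_1 are all 1, so H_0 = Z.
  H_1: rank ker ∂_1 − rank ∂_2 = (13 − 8) − 2 = 3, and the invariant factors of ∂_2 are all 1, so H_1 = Z^3.
  H_2: rank ker ∂_2 − rank ∂_3 = (2 − 2) − 0 = 0, and there is no ∂_3, so H_2 = 0.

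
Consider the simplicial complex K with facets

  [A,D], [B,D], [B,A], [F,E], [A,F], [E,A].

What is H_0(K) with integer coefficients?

We work with the vertex ordering A < B < D < E < F. The simplices of K, each written with vertices in increasing order, are:

  0-simplices (5): A, B, D, E, F
  1-simplices (6): AB, AD, AE, AF, BD, EF

Hence C_0 ≅ Z^5, C_1 ≅ Z^6.

The boundary map ∂_1: C_1 → C_0 maps an edge to its endpoints' difference, ∂[p,q] = q − p. For instance
  ∂AE = E − A.
The resulting 5×6 matrix has rank 4, and its Smith normal form has invariant factors (1,1,1,1).

Now H_k = ker ∂_k / im ∂_{k+1}, so:

  H_0: rank C_0 − rank ∂_1 = 5 − 4 = 1, and the invariant factors of ∂_1 are all 1, so H_0 ≅ Z.

H_0 = Z.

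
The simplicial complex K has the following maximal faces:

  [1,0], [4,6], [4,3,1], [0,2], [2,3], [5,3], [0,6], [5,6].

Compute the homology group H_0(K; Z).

H_0 = Z.

Fix the vertex order 0 < 1 < 2 < 3 < 4 < 5 < 6 and write every simplex with vertices in increasing order. Then dim K = 2 and the simplices of K are:

  0-simplices (7): [0], [1], [2], [3], [4], [5], [6]
  1-simplices (10): [0,1], [0,2], [0,6], [1,3], [1,4], [2,3], [3,4], [3,5], [4,6], [5,6]
  2-simplices (1): [1,3,4]

Hence C_0 ≅ Z^7, C_1 ≅ Z^10, C_2 ≅ Z^1.

∂_1: C_1 → C_0 maps an edge to its endpoints' difference, ∂[p,q] = q − p. For instance
  ∂[0,1] = [1] − [0].
As a 7×10 matrix over Z this has rank 6, with invariant factors (1,1,1,1,1,1).

The boundary map ∂_2: C_2 → C_1 sends each 2-simplex [p,q,r] to [q,r] − [p,r] + [p,q]. For instance
  ∂[1,3,4] = [3,4] − [1,4] + [1,3].
The resulting 10×1 matrix has rank 1, and its Smith normal form has invariant factors (1).

Reading off H_k = ker ∂_k / im ∂_{k+1}:

  H_0: rank C_0 − rank ∂_1 = 7 − 6 = 1, and the invariant factors of ∂_1 are all 1, so H_0 = Z.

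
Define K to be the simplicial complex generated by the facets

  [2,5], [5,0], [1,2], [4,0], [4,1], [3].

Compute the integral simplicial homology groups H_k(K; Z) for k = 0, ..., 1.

H_0 ≅ Z^2,  H_1 ≅ Z.

Take the total order 0 < 1 < 2 < 3 < 4 < 5 on the vertex set. Then K (dimension 1) consists of the simplices:

  0-simplices (6): [0], [1], [2], [3], [4], [5]
  1-simplices (5): [0,4], [0,5], [1,2], [1,4], [2,5]

so the chain groups are C_0 ≅ Z^6, C_1 ≅ Z^5.

The boundary map ∂_1: C_1 → C_0 maps an edge to its endpoints' difference, ∂[p,q] = q − p. For instance
  ∂[1,4] = [4] − [1].
As a 6×5 matrix over Z this has rank 4, with invariant factors (1,1,1,1).

Now H_k = ker ∂_k / im ∂_{k+1}, so:

  H_0: rank C_0 − rank ∂_1 = 6 − 4 = 2, and the invariant factors of ∂_1 are all 1, so H_0 ≅ Z^2.
  H_1: rank ker ∂_1 − rank ∂_2 = (5 − 4) − 0 = 1, and there is no ∂_2, so H_1 ≅ Z.

As a check, the Euler characteristic is 6 − 5 = 1, which agrees with 2 − 1 = 1.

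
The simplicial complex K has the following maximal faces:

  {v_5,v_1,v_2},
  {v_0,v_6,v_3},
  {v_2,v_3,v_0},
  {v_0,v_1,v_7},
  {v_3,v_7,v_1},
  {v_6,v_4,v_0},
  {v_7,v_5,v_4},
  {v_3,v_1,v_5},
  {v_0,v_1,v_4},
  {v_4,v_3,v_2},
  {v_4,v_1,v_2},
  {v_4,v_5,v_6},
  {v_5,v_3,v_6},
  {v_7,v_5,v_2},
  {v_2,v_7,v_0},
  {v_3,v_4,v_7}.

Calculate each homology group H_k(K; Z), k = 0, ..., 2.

H_0 ≅ Z,  H_1 ≅ Z^2,  H_2 ≅ Z.

Fix the vertex order v_0 < v_1 < v_2 < v_3 < v_4 < v_5 < v_6 < v_7 and write every simplex with vertices in increasing order. Then dim K = 2 and the simplices of K are:

  0-simplices (8): [v_0], [v_1], [v_2], [v_3], [v_4], [v_5], [v_6], [v_7]
  1-simplices (24): (24 of them)
  2-simplices (16): (16 of them)

giving chain groups C_0 ≅ Z^8, C_1 ≅ Z^24, C_2 ≅ Z^16.

Boundary ∂_1: C_1 → C_0 sends each edge [p,q] (with p < q) to q − p. For instance
  ∂[v_5,v_7] = [v_7] − [v_5].
This gives a 8×24 integer matrix of rank 7; reducing to Smith normal form yields diagonal entries (1,1,1,1,1,1,1).

The boundary map ∂_2: C_2 → C_1 sends each 2-simplex [p,q,r] to [q,r] − [p,r] + [p,q]. For instance
  ∂[v_0,v_1,v_4] = [v_1,v_4] − [v_0,v_4] + [v_0,v_1],
  ∂[v_1,v_2,v_5] = [v_2,v_5] − [v_1,v_5] + [v_1,v_2].
The 24×16 boundary matrix has rank 15 and Smith normal form diag(1,1,1,1,1,1,1,1,1,1,1,1,1,1,1).

From H_k ≅ ker(∂_k) / im(∂_{k+1}) we obtain:

  H_0: rank C_0 − rank ∂_1 = 8 − 7 = 1, and the invariant factors of ∂_1 are all 1, so H_0 = Z.
  H_1: rank ker ∂_1 − rank ∂_2 = (24 − 7) − 15 = 2, and the invariant factors of ∂_2 are all 1, so H_1 = Z^2.
  H_2: rank ker ∂_2 − rank ∂_3 = (16 − 15) − 0 = 1, and there is no ∂_3, so H_2 = Z.

(K is a triangulation of the torus T^2.)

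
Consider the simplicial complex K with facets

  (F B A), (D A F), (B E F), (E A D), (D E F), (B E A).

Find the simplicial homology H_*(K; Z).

H_0 ≅ Z,  H_1 = 0,  H_2 ≅ Z.

K has 5 vertices, 9 edges, 6 triangles.
rank ∂_0 = 0, rank ∂_1 = 4 ⇒ b_0 = 5 − 0 − 4 = 1; all invariant factors of ∂_1 are 1 so no torsion. So H_0 = Z.
rank ∂_1 = 4, rank ∂_2 = 5 ⇒ b_1 = 9 − 4 − 5 = 0; all invariant factors of ∂_2 are 1 so no torsion. So H_1 = 0.
rank ∂_2 = 5, rank ∂_3 = 0 ⇒ b_2 = 6 − 5 − 0 = 1. So H_2 = Z.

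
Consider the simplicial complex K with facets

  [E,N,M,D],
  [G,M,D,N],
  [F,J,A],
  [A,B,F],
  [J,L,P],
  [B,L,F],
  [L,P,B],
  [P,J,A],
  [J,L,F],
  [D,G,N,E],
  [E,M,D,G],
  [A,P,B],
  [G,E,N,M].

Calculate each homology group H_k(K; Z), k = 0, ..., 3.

H_0 = Z^2,  H_1 = 0,  H_2 = Z,  H_3 = Z.

Order the vertices as A < B < D < E < F < G < J < L < M < N < P. Listing each simplex with vertices in this order, K has dimension 3 with simplices:

  0-simplices (11): A, B, D, E, F, G, J, L, M, N, P
  1-simplices (22): AB, AF, AJ, AP, BF, BL, BP, DE, DG, DM, DN, EG, EM, EN, FJ, FL, GM, GN, JL, JP, LP, MN
  2-simplices (18): ABF, ABP, AFJ, AJP, BFL, BLP, DEG, DEM, DEN, DGM, DGN, DMN, EGM, EGN, EMN, FJL, GMN, JLP
  3-simplices (5): DEGM, DEGN, DEMN, DGMN, EGMN

giving chain groups C_0 ≅ Z^11, C_1 ≅ Z^22, C_2 ≅ Z^18, C_3 ≅ Z^5.

Boundary ∂_1: C_1 → C_0 sends each edge [p,q] (with p < q) to q − p. For instance
  ∂DG = G − D.
The resulting 11×22 matrix has rank 9, and its Smith normal form has invariant factors (1,1,1,1,1,1,1,1,1).

Boundary ∂_2: C_2 → C_1 acts by ∂[p,q,r] = [q,r] − [p,r] + [p,q]. For instance
  ∂DGM = GM − DM + DG,
  ∂EMN = MN − EN + EM.
The resulting 22×18 matrix has rank 13, and its Smith normal form has invariant factors (1,1,1,1,1,1,1,1,1,1,1,1,1).

∂_3: C_3 → C_2 sends each 3-simplex σ to the alternating sum Σ_i (−1)^i (σ with its i-th vertex removed). For instance
  ∂DEGM = EGM − DGM + DEM − DEG,
  ∂DGMN = GMN − DMN + DGN − DGM.
The resulting 18×5 matrix has rank 4, and its Smith normal form has invariant factors (1,1,1,1).

Computing H_k = (kernel of ∂_k) / (image of ∂_{k+1}):

  H_0: rank C_0 − rank ∂_1 = 11 − 9 = 2, and the invariant factors of ∂_1 are all 1, so H_0 = Z^2.
  H_1: rank ker ∂_1 − rank ∂_2 = (22 − 9) − 13 = 0, and the invariant factors of ∂_2 are all 1, so H_1 = 0.
  H_2: rank ker ∂_2 − rank ∂_3 = (18 − 13) − 4 = 1, and the invariant factors of ∂_3 are all 1, so H_2 = Z.
  H_3: rank ker ∂_3 − rank ∂_4 = (5 − 4) − 0 = 1, and there is no ∂_4, so H_3 = Z.

(K is a triangulation of the disjoint union of the 2-sphere S^2 and the 3-sphere S^3.)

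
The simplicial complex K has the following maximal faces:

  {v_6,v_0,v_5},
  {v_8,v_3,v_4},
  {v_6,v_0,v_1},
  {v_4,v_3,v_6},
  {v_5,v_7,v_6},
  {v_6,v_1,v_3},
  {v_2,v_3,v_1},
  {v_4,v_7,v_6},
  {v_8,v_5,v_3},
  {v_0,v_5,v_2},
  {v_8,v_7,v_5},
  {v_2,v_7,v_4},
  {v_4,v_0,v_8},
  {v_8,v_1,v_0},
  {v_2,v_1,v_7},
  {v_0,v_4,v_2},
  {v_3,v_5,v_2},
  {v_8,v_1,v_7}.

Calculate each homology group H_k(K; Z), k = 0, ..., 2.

H_0 = Z,  H_1 = Z^2,  H_2 = Z.

Take the total order v_0 < v_1 < v_2 < v_3 < v_4 < v_5 < v_6 < v_7 < v_8 on the vertex set. Then K (dimension 2) consists of the simplices:

  0-simplices (9): [v_0], [v_1], [v_2], [v_3], [v_4], [v_5], [v_6], [v_7], [v_8]
  1-simplices (27): (27 of them)
  2-simplices (18): (18 of them)

Hence C_0 ≅ Z^9, C_1 ≅ Z^27, C_2 ≅ Z^18.

The boundary map ∂_1: C_1 → C_0 is given by ∂[p,q] = [q] − [p]. For instance
  ∂[v_3,v_6] = [v_6] − [v_3].
The resulting 9×27 matrix has rank 8, and its Smith normal form has invariant factors (1,1,1,1,1,1,1,1).

The boundary map ∂_2: C_2 → C_1 sends each 2-simplex [p,q,r] to [q,r] − [p,r] + [p,q]. For instance
  ∂[v_3,v_4,v_6] = [v_4,v_6] − [v_3,v_6] + [v_3,v_4],
  ∂[v_2,v_4,v_7] = [v_4,v_7] − [v_2,v_7] + [v_2,v_4].
The 27×18 boundary matrix has rank 17 and Smith normal form diag(1,1,1,1,1,1,1,1,1,1,1,1,1,1,1,1,1).

From H_k ≅ ker(∂_k) / im(∂_{k+1}) we obtain:

  H_0: rank C_0 − rank ∂_1 = 9 − 8 = 1, and the invariant factors of ∂_1 are all 1, so H_0 = Z.
  H_1: rank ker ∂_1 − rank ∂_2 = (27 − 8) − 17 = 2, and the invariant factors of ∂_2 are all 1, so H_1 = Z^2.
  H_2: rank ker ∂_2 − rank ∂_3 = (18 − 17) − 0 = 1, and there is no ∂_3, so H_2 = Z.

As a check, the Euler characteristic is 9 − 27 + 18 = 0, which agrees with 1 − 2 + 1 = 0.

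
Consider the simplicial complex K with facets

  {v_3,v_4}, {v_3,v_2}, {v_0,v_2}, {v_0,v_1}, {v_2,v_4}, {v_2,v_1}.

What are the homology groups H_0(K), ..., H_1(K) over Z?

H_0 ≅ Z,  H_1 ≅ Z^2.

We work with the vertex ordering v_0 < v_1 < v_2 < v_3 < v_4. The simplices of K, each written with vertices in increasing order, are:

  0-simplices (5): [v_0], [v_1], [v_2], [v_3], [v_4]
  1-simplices (6): [v_0,v_1], [v_0,v_2], [v_1,v_2], [v_2,v_3], [v_2,v_4], [v_3,v_4]

giving chain groups C_0 ≅ Z^5, C_1 ≅ Z^6.

Boundary ∂_1: C_1 → C_0 is given by ∂[p,q] = [q] − [p]. For instance
  ∂[v_0,v_2] = [v_2] − [v_0].
The 5×6 boundary matrix has rank 4 and Smith normal form diag(1,1,1,1).

Reading off H_k = ker ∂_k / im ∂_{k+1}:

  H_0: rank C_0 − rank ∂_1 = 5 − 4 = 1, and the invariant factors of ∂_1 are all 1, so H_0 = Z.
  H_1: rank ker ∂_1 − rank ∂_2 = (6 − 4) − 0 = 2, and there is no ∂_2, so H_1 = Z^2.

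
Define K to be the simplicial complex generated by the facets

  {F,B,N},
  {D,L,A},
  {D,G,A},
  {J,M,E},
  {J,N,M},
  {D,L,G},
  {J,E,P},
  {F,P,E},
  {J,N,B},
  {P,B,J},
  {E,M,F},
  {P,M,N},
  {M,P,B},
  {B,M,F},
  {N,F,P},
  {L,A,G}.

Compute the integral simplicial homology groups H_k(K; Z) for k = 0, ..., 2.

K has 11 vertices, 24 edges, 16 triangles.
rank ∂_0 = 0, rank ∂_1 = 9 ⇒ b_0 = 11 − 0 − 9 = 2; all invariant factors of ∂_1 are 1 so no torsion. So H_0 = Z^2.
rank ∂_1 = 9, rank ∂_2 = 15 ⇒ b_1 = 24 − 9 − 15 = 0; ∂_2 has invariant factor(s) [2] giving torsion. So H_1 = Z/2.
rank ∂_2 = 15, rank ∂_3 = 0 ⇒ b_2 = 16 − 15 − 0 = 1. So H_2 = Z.

H_0 = Z^2,  H_1 = Z/2,  H_2 = Z.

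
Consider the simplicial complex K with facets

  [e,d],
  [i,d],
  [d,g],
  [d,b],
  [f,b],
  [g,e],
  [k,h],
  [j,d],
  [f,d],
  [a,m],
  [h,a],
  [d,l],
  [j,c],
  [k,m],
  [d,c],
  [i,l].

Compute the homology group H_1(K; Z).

H_1 = Z^5.

We work with the vertex ordering a < b < c < d < e < f < g < h < i < j < k < l < m. The simplices of K, each written with vertices in increasing order, are:

  0-simplices (13): a, b, c, d, e, f, g, h, i, j, k, l, m
  1-simplices (16): ah, am, bd, bf, cd, cj, de, df, dg, di, dj, dl, eg, hk, il, km

so the chain groups are C_0 ≅ Z^13, C_1 ≅ Z^16.

The boundary map ∂_1: C_1 → C_0 is given by ∂[p,q] = [q] − [p]. For instance
  ∂bf = f − b.
This gives a 13×16 integer matrix of rank 11; reducing to Smith normal form yields diagonal entries (1,1,1,1,1,1,1,1,1,1,1).

Reading off H_k = ker ∂_k / im ∂_{k+1}:

  H_1: rank ker ∂_1 − rank ∂_2 = (16 − 11) − 0 = 5, and there is no ∂_2, so H_1 ≅ Z^5.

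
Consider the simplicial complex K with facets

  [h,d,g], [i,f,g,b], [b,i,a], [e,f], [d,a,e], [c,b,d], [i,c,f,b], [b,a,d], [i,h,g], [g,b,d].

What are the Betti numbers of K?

b_0 = 1, b_1 = 1, b_2 = 0, b_3 = 0.

Fix the vertex order a < b < c < d < e < f < g < h < i and write every simplex with vertices in increasing order. Then dim K = 3 and the simplices of K are:

  0-simplices (9): a, b, c, d, e, f, g, h, i
  1-simplices (21): ab, ad, ae, ai, bc, bd, bf, bg, bi, cd, cf, ci, de, dg, dh, ef, fg, fi, gh, gi, hi
  2-simplices (14): abd, abi, ade, bcd, bcf, bci, bdg, bfg, bfi, bgi, cfi, dgh, fgi, ghi
  3-simplices (2): bcfi, bfgi

Hence C_0 ≅ Z^9, C_1 ≅ Z^21, C_2 ≅ Z^14, C_3 ≅ Z^2.

The boundary map ∂_1: C_1 → C_0 sends each edge [p,q] (with p < q) to q − p. For instance
  ∂ae = e − a.
As a 9×21 matrix over Z this has rank 8, with invariant factors (1,1,1,1,1,1,1,1).

∂_2: C_2 → C_1 acts by ∂[p,q,r] = [q,r] − [p,r] + [p,q]. For instance
  ∂bfi = fi − bi + bf,
  ∂bcf = cf − bf + bc.
The 21×14 boundary matrix has rank 12 and Smith normal form diag(1,1,1,1,1,1,1,1,1,1,1,1).

Boundary ∂_3: C_3 → C_2 sends each 3-simplex σ to the alternating sum Σ_i (−1)^i (σ with its i-th vertex removed). For instance
  ∂bcfi = cfi − bfi + bci − bcf,
  ∂bfgi = fgi − bgi + bfi − bfg.
The 14×2 boundary matrix has rank 2 and Smith normal form diag(1,1).

Now H_k = ker ∂_k / im ∂_{k+1}, so:

  H_0: rank C_0 − rank ∂_1 = 9 − 8 = 1, and the invariant factors of ∂_1 are all 1, so H_0 = Z.
  H_1: rank ker ∂_1 − rank ∂_2 = (21 − 8) − 12 = 1, and the invariant factors of ∂_2 are all 1, so H_1 = Z.
  H_2: rank ker ∂_2 − rank ∂_3 = (14 − 12) − 2 = 0, and the invariant factors of ∂_3 are all 1, so H_2 = 0.
  H_3: rank ker ∂_3 − rank ∂_4 = (2 − 2) − 0 = 0, and there is no ∂_4, so H_3 = 0.

Hence the Betti numbers are b_0 = 1, b_1 = 1, b_2 = 0, b_3 = 0.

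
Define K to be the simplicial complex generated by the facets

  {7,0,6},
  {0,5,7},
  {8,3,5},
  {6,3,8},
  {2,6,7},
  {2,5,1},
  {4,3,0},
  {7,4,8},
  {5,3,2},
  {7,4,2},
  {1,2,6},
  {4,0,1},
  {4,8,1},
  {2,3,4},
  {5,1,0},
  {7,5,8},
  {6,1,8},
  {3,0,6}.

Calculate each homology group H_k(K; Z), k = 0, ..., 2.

H_0 = Z,  H_1 = Z^2,  H_2 = Z.

We work with the vertex ordering 0 < 1 < 2 < 3 < 4 < 5 < 6 < 7 < 8. The simplices of K, each written with vertices in increasing order, are:

  0-simplices (9): [0], [1], [2], [3], [4], [5], [6], [7], [8]
  1-simplices (27): (27 of them)
  2-simplices (18): [0,1,4], [0,1,5], [0,3,4], [0,3,6], [0,5,7], [0,6,7], [1,2,5], [1,2,6], [1,4,8], [1,6,8], [2,3,4], [2,3,5], [2,4,7], [2,6,7], [3,5,8], [3,6,8], [4,7,8], [5,7,8]

giving chain groups C_0 ≅ Z^9, C_1 ≅ Z^27, C_2 ≅ Z^18.

The boundary map ∂_1: C_1 → C_0 is given by ∂[p,q] = [q] − [p]. For instance
  ∂[2,6] = [6] − [2].
As a 9×27 matrix over Z this has rank 8, with invariant factors (1,1,1,1,1,1,1,1).

Boundary ∂_2: C_2 → C_1 sends each 2-simplex [p,q,r] to [q,r] − [p,r] + [p,q]. For instance
  ∂[0,6,7] = [6,7] − [0,7] + [0,6],
  ∂[3,5,8] = [5,8] − [3,8] + [3,5].
As a 27×18 matrix over Z this has rank 17, with invariant factors (1,1,1,1,1,1,1,1,1,1,1,1,1,1,1,1,1).

From H_k ≅ ker(∂_k) / im(∂_{k+1}) we obtain:

  H_0: rank C_0 − rank ∂_1 = 9 − 8 = 1, and the invariant factors of ∂_1 are all 1, so H_0 = Z.
  H_1: rank ker ∂_1 − rank ∂_2 = (27 − 8) − 17 = 2, and the invariant factors of ∂_2 are all 1, so H_1 = Z^2.
  H_2: rank ker ∂_2 − rank ∂_3 = (18 − 17) − 0 = 1, and there is no ∂_3, so H_2 = Z.

As a check, the Euler characteristic is 9 − 27 + 18 = 0, which agrees with 1 − 2 + 1 = 0.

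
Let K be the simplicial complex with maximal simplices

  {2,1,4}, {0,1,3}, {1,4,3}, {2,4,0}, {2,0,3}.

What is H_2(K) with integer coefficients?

H_2 ≅ 0.

Fix the vertex order 0 < 1 < 2 < 3 < 4 and write every simplex with vertices in increasing order. Then dim K = 2 and the simplices of K are:

  0-simplices (5): [0], [1], [2], [3], [4]
  1-simplices (10): [0,1], [0,2], [0,3], [0,4], [1,2], [1,3], [1,4], [2,3], [2,4], [3,4]
  2-simplices (5): [0,1,3], [0,2,3], [0,2,4], [1,2,4], [1,3,4]

Hence C_0 ≅ Z^5, C_1 ≅ Z^10, C_2 ≅ Z^5.

The boundary map ∂_1: C_1 → C_0 sends each edge [p,q] (with p < q) to q − p.
This gives a 5×10 integer matrix of rank 4; reducing to Smith normal form yields diagonal entries (1,1,1,1).

The boundary map ∂_2: C_2 → C_1 sends each 2-simplex [p,q,r] to [q,r] − [p,r] + [p,q]. For instance
  ∂[0,2,4] = [2,4] − [0,4] + [0,2],
  ∂[1,2,4] = [2,4] − [1,4] + [1,2].
As a 10×5 matrix over Z this has rank 5, with invariant factors (1,1,1,1,1).

Reading off H_k = ker ∂_k / im ∂_{k+1}:

  H_2: rank ker ∂_2 − rank ∂_3 = (5 − 5) − 0 = 0, and there is no ∂_3, so H_2 = 0.

(K is a triangulation of the Möbius band.)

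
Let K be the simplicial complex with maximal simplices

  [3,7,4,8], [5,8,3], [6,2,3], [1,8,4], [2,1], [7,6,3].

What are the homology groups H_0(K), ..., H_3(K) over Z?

K has 8 vertices, 15 edges, 8 triangles, 1 3-simplex.
rank ∂_0 = 0, rank ∂_1 = 7 ⇒ b_0 = 8 − 0 − 7 = 1; all invariant factors of ∂_1 are 1 so no torsion. So H_0 = Z.
rank ∂_1 = 7, rank ∂_2 = 7 ⇒ b_1 = 15 − 7 − 7 = 1; all invariant factors of ∂_2 are 1 so no torsion. So H_1 = Z.
rank ∂_2 = 7, rank ∂_3 = 1 ⇒ b_2 = 8 − 7 − 1 = 0; all invariant factors of ∂_3 are 1 so no torsion. So H_2 = 0.
rank ∂_3 = 1, rank ∂_4 = 0 ⇒ b_3 = 1 − 1 − 0 = 0. So H_3 = 0.

H_0 ≅ Z,  H_1 ≅ Z,  H_2 = 0,  H_3 = 0.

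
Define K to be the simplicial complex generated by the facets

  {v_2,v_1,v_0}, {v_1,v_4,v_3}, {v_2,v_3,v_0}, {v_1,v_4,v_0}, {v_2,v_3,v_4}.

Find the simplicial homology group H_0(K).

Order the vertices as v_0 < v_1 < v_2 < v_3 < v_4. Listing each simplex with vertices in this order, K has dimension 2 with simplices:

  0-simplices (5): [v_0], [v_1], [v_2], [v_3], [v_4]
  1-simplices (10): [v_0,v_1], [v_0,v_2], [v_0,v_3], [v_0,v_4], [v_1,v_2], [v_1,v_3], [v_1,v_4], [v_2,v_3], [v_2,v_4], [v_3,v_4]
  2-simplices (5): [v_0,v_1,v_2], [v_0,v_1,v_4], [v_0,v_2,v_3], [v_1,v_3,v_4], [v_2,v_3,v_4]

giving chain groups C_0 ≅ Z^5, C_1 ≅ Z^10, C_2 ≅ Z^5.

The boundary map ∂_1: C_1 → C_0 is given by ∂[p,q] = [q] − [p]. For instance
  ∂[v_3,v_4] = [v_4] − [v_3].
The resulting 5×10 matrix has rank 4, and its Smith normal form has invariant factors (1,1,1,1).

Boundary ∂_2: C_2 → C_1 maps a triangle to the signed sum of its edges. For instance
  ∂[v_0,v_1,v_4] = [v_1,v_4] − [v_0,v_4] + [v_0,v_1],
  ∂[v_1,v_3,v_4] = [v_3,v_4] − [v_1,v_4] + [v_1,v_3].
The 10×5 boundary matrix has rank 5 and Smith normal form diag(1,1,1,1,1).

Computing H_k = (kernel of ∂_k) / (image of ∂_{k+1}):

  H_0: rank C_0 − rank ∂_1 = 5 − 4 = 1, and the invariant factors of ∂_1 are all 1, so H_0 = Z.

H_0 ≅ Z.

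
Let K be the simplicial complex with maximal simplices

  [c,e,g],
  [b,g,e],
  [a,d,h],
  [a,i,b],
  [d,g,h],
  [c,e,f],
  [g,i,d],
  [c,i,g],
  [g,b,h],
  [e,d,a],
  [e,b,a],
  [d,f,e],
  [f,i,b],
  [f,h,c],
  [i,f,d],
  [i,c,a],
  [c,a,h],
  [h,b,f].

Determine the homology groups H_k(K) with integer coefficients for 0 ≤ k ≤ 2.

Take the total order a < b < c < d < e < f < g < h < i on the vertex set. Then K (dimension 2) consists of the simplices:

  0-simplices (9): a, b, c, d, e, f, g, h, i
  1-simplices (27): ab, ac, ad, ae, ah, ai, be, bf, bg, bh, bi, ce, cf, cg, ch, ci, de, df, dg, dh, di, ef, eg, fh, fi, gh, gi
  2-simplices (18): abe, abi, ach, aci, ade, adh, beg, bfh, bfi, bgh, cef, ceg, cfh, cgi, def, dfi, dgh, dgi

Hence C_0 ≅ Z^9, C_1 ≅ Z^27, C_2 ≅ Z^18.

Boundary ∂_1: C_1 → C_0 sends each edge [p,q] (with p < q) to q − p.
The 9×27 boundary matrix has rank 8 and Smith normal form diag(1,1,1,1,1,1,1,1).

Boundary ∂_2: C_2 → C_1 maps a triangle to the signed sum of its edges. For instance
  ∂dgi = gi − di + dg,
  ∂bfh = fh − bh + bf.
The resulting 27×18 matrix has rank 17, and its Smith normal form has invariant factors (1,1,1,1,1,1,1,1,1,1,1,1,1,1,1,1,1).

Reading off H_k = ker ∂_k / im ∂_{k+1}:

  H_0: rank C_0 − rank ∂_1 = 9 − 8 = 1, and the invariant factors of ∂_1 are all 1, so H_0 ≅ Z.
  H_1: rank ker ∂_1 − rank ∂_2 = (27 − 8) − 17 = 2, and the invariant factors of ∂_2 are all 1, so H_1 ≅ Z^2.
  H_2: rank ker ∂_2 − rank ∂_3 = (18 − 17) − 0 = 1, and there is no ∂_3, so H_2 ≅ Z.

As a check, the Euler characteristic is 9 − 27 + 18 = 0, which agrees with 1 − 2 + 1 = 0.

H_0 ≅ Z,  H_1 ≅ Z^2,  H_2 ≅ Z.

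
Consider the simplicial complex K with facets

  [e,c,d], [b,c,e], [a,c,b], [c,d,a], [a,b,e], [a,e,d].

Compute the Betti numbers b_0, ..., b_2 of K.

Fix the vertex order a < b < c < d < e and write every simplex with vertices in increasing order. Then dim K = 2 and the simplices of K are:

  0-simplices (5): a, b, c, d, e
  1-simplices (9): ab, ac, ad, ae, bc, be, cd, ce, de
  2-simplices (6): abc, abe, acd, ade, bce, cde

so the chain groups are C_0 ≅ Z^5, C_1 ≅ Z^9, C_2 ≅ Z^6.

Boundary ∂_1: C_1 → C_0 is given by ∂[p,q] = [q] − [p]. For instance
  ∂ab = b − a.
As a 5×9 matrix over Z this has rank 4, with invariant factors (1,1,1,1).

Boundary ∂_2: C_2 → C_1 sends each 2-simplex [p,q,r] to [q,r] − [p,r] + [p,q]. For instance
  ∂bce = ce − be + bc,
  ∂ade = de − ae + ad.
The resulting 9×6 matrix has rank 5, and its Smith normal form has invariant factors (1,1,1,1,1).

Reading off H_k = ker ∂_k / im ∂_{k+1}:

  H_0: rank C_0 − rank ∂_1 = 5 − 4 = 1, and the invariant factors of ∂_1 are all 1, so H_0 = Z.
  H_1: rank ker ∂_1 − rank ∂_2 = (9 − 4) − 5 = 0, and the invariant factors of ∂_2 are all 1, so H_1 = 0.
  H_2: rank ker ∂_2 − rank ∂_3 = (6 − 5) − 0 = 1, and there is no ∂_3, so H_2 = Z.

(K is a triangulation of the 2-sphere S^2.)

Hence the Betti numbers are b_0 = 1, b_1 = 0, b_2 = 1.

b_0 = 1, b_1 = 0, b_2 = 1.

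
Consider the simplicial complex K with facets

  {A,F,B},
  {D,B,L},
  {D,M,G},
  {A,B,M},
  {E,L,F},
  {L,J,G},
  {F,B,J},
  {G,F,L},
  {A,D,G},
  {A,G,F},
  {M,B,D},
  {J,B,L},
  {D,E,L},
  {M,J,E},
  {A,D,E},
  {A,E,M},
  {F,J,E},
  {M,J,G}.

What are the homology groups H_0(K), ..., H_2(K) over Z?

We work with the vertex ordering A < B < D < E < F < G < J < L < M. The simplices of K, each written with vertices in increasing order, are:

  0-simplices (9): A, B, D, E, F, G, J, L, M
  1-simplices (27): AB, AD, AE, AF, AG, AM, BD, BF, BJ, BL, BM, DE, DG, DL, DM, EF, EJ, EL, EM, FG, FJ, FL, GJ, GL, GM, JL, JM
  2-simplices (18): ABF, ABM, ADE, ADG, AEM, AFG, BDL, BDM, BFJ, BJL, DEL, DGM, EFJ, EFL, EJM, FGL, GJL, GJM

so the chain groups are C_0 ≅ Z^9, C_1 ≅ Z^27, C_2 ≅ Z^18.

Boundary ∂_1: C_1 → C_0 sends each edge [p,q] (with p < q) to q − p. For instance
  ∂FJ = J − F.
The 9×27 boundary matrix has rank 8 and Smith normal form diag(1,1,1,1,1,1,1,1).

∂_2: C_2 → C_1 acts by ∂[p,q,r] = [q,r] − [p,r] + [p,q]. For instance
  ∂AFG = FG − AG + AF,
  ∂BFJ = FJ − BJ + BF.
This gives a 27×18 integer matrix of rank 18; reducing to Smith normal form yields diagonal entries (1,1,1,1,1,1,1,1,1,1,1,1,1,1,1,1,1,2).

Reading off H_k = ker ∂_k / im ∂_{k+1}:

  H_0: rank C_0 − rank ∂_1 = 9 − 8 = 1, and the invariant factors of ∂_1 are all 1, so H_0 ≅ Z.
  H_1: rank ker ∂_1 − rank ∂_2 = (27 − 8) − 18 = 1, and ∂_2 has invariant factor 2 > 1, so H_1 ≅ Z ⊕ Z/2Z.
  H_2: rank ker ∂_2 − rank ∂_3 = (18 − 18) − 0 = 0, and there is no ∂_3, so H_2 ≅ 0.

As a check, the Euler characteristic is 9 − 27 + 18 = 0, which agrees with 1 − 1 + 0 = 0.

H_0 ≅ Z,  H_1 ≅ Z ⊕ Z/2Z,  H_2 = 0.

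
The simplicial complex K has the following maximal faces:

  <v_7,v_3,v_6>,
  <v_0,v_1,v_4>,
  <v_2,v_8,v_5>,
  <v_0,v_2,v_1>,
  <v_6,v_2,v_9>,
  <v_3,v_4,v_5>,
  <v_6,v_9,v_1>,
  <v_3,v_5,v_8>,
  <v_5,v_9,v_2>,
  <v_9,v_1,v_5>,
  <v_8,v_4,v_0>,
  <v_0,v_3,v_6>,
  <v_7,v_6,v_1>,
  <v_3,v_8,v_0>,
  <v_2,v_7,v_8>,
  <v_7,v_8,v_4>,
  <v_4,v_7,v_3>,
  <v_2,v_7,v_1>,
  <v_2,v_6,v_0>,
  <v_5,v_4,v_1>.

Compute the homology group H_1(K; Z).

H_1 = Z ⊕ Z/2.

K has 10 vertices, 30 edges, 20 triangles.
rank ∂_1 = 9, rank ∂_2 = 20 ⇒ b_1 = 30 − 9 − 20 = 1; ∂_2 has invariant factor(s) [2] giving torsion. So H_1 = Z ⊕ Z/2.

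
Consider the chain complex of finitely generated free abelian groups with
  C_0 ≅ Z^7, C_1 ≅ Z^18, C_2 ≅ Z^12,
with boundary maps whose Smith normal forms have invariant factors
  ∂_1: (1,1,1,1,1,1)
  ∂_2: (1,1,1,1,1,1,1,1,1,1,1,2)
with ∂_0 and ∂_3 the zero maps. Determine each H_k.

H_0 ≅ Z,  H_1 ≅ Z/2,  H_2 = 0.

H_0: b_0 = 7 − 0 − 6 = 1; torsion from ∂_1 factors > 1: none. So H_0 ≅ Z.
H_1: b_1 = 18 − 6 − 12 = 0; torsion from ∂_2 factors > 1: [2]. So H_1 ≅ Z/2.
H_2: b_2 = 12 − 12 − 0 = 0; torsion from ∂_3 factors > 1: none. So H_2 ≅ 0.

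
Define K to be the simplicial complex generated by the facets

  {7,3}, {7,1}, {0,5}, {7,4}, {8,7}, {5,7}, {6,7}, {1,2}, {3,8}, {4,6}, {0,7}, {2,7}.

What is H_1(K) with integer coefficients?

H_1 = Z^4.

Take the total order 0 < 1 < 2 < 3 < 4 < 5 < 6 < 7 < 8 on the vertex set. Then K (dimension 1) consists of the simplices:

  0-simplices (9): [0], [1], [2], [3], [4], [5], [6], [7], [8]
  1-simplices (12): [0,5], [0,7], [1,2], [1,7], [2,7], [3,7], [3,8], [4,6], [4,7], [5,7], [6,7], [7,8]

so the chain groups are C_0 ≅ Z^9, C_1 ≅ Z^12.

The boundary map ∂_1: C_1 → C_0 maps an edge to its endpoints' difference, ∂[p,q] = q − p.
This gives a 9×12 integer matrix of rank 8; reducing to Smith normal form yields diagonal entries (1,1,1,1,1,1,1,1).

From H_k ≅ ker(∂_k) / im(∂_{k+1}) we obtain:

  H_1: rank ker ∂_1 − rank ∂_2 = (12 − 8) − 0 = 4, and there is no ∂_2, so H_1 = Z^4.

(K is a triangulation of a wedge of 4 circles.)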